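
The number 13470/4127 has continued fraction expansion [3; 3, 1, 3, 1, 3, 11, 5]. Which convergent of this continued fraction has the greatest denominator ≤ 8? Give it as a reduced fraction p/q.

a_0 = 3: 3/1  (≤ bound)
a_1 = 3: 10/3  (≤ bound)
a_2 = 1: 13/4  (≤ bound)
a_3 = 3: 49/15  (> 8, stop)

13/4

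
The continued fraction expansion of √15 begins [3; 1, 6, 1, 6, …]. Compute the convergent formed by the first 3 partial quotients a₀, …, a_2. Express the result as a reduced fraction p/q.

a_0 = 3: 3/1
a_1 = 1: 4/1
a_2 = 6: 27/7

27/7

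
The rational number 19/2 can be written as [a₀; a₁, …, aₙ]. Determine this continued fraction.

19 = 9·2 + 1, so a_0 = 9
2 = 2·1 + 0, so a_1 = 2

[9; 2]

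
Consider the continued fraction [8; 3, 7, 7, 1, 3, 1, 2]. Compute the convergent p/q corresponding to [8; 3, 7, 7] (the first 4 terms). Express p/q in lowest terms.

Starting at the tail and folding back:
Start with 7.
7 + 1/(7/1) = 7 + 1/7 = 50/7
3 + 1/(50/7) = 3 + 7/50 = 157/50
8 + 1/(157/50) = 8 + 50/157 = 1306/157

1306/157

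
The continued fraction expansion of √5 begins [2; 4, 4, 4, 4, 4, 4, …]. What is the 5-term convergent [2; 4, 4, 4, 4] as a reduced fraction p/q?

682/305

a_0 = 2: 2/1
a_1 = 4: 9/4
a_2 = 4: 38/17
a_3 = 4: 161/72
a_4 = 4: 682/305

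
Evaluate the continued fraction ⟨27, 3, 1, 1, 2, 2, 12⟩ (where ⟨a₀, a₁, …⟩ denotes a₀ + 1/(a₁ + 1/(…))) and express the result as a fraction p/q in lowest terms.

14567/534

Start with 12.
2 + 1/(12/1) = 2 + 1/12 = 25/12
2 + 1/(25/12) = 2 + 12/25 = 62/25
1 + 1/(62/25) = 1 + 25/62 = 87/62
1 + 1/(87/62) = 1 + 62/87 = 149/87
3 + 1/(149/87) = 3 + 87/149 = 534/149
27 + 1/(534/149) = 27 + 149/534 = 14567/534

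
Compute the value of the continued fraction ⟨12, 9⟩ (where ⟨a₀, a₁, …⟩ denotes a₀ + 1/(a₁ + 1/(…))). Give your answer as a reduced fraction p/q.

109/9

Start with 9.
12 + 1/(9/1) = 12 + 1/9 = 109/9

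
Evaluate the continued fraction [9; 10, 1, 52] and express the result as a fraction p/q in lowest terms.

5291/582

Starting at the tail and folding back:
Start with 52.
1 + 1/(52/1) = 1 + 1/52 = 53/52
10 + 1/(53/52) = 10 + 52/53 = 582/53
9 + 1/(582/53) = 9 + 53/582 = 5291/582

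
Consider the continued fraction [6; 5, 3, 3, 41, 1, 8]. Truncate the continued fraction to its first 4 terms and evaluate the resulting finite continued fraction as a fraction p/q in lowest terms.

328/53

Build up convergents one term at a time:
a_0 = 6: 6/1
a_1 = 5: 31/5
a_2 = 3: 99/16
a_3 = 3: 328/53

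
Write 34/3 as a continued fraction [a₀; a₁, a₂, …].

34 = 11·3 + 1, so a_0 = 11
3 = 3·1 + 0, so a_1 = 3

[11; 3]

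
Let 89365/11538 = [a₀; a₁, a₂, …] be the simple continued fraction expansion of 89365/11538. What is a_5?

89365 ÷ 11538 → quotient 7, remainder 8599
11538 ÷ 8599 → quotient 1, remainder 2939
8599 ÷ 2939 → quotient 2, remainder 2721
2939 ÷ 2721 → quotient 1, remainder 218
2721 ÷ 218 → quotient 12, remainder 105
218 ÷ 105 → quotient 2, remainder 8

2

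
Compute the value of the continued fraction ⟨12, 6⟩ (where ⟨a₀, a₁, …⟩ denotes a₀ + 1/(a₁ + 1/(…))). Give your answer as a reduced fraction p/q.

Start with 6.
12 + 1/(6/1) = 12 + 1/6 = 73/6

73/6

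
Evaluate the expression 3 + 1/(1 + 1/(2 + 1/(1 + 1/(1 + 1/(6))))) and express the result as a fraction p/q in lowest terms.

Start with 6.
1 + 1/(6/1) = 1 + 1/6 = 7/6
1 + 1/(7/6) = 1 + 6/7 = 13/7
2 + 1/(13/7) = 2 + 7/13 = 33/13
1 + 1/(33/13) = 1 + 13/33 = 46/33
3 + 1/(46/33) = 3 + 33/46 = 171/46

171/46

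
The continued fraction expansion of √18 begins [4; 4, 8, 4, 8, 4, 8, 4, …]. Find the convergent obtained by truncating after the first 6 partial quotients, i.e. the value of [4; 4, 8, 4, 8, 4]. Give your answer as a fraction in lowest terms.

19601/4620

Build up convergents one term at a time:
a_0 = 4: 4/1
a_1 = 4: 17/4
a_2 = 8: 140/33
a_3 = 4: 577/136
a_4 = 8: 4756/1121
a_5 = 4: 19601/4620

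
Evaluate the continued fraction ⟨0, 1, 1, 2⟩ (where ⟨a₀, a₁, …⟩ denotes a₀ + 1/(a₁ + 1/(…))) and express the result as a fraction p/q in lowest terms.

Build up convergents one term at a time:
a_0 = 0: 0/1
a_1 = 1: 1/1
a_2 = 1: 1/2
a_3 = 2: 3/5

3/5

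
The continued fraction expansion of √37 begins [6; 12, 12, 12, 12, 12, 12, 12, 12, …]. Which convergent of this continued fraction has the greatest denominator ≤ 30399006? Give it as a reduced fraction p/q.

18798954/3090529

List convergents until the denominator exceeds the bound:
a_0 = 6: 6/1  (≤ bound)
a_1 = 12: 73/12  (≤ bound)
a_2 = 12: 882/145  (≤ bound)
a_3 = 12: 10657/1752  (≤ bound)
a_4 = 12: 128766/21169  (≤ bound)
a_5 = 12: 1555849/255780  (≤ bound)
a_6 = 12: 18798954/3090529  (≤ bound)
a_7 = 12: 227143297/37342128  (> 30399006, stop)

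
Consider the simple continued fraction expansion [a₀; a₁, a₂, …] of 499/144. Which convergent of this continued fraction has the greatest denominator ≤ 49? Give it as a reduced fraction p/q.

a_0 = 3: 3/1  (≤ bound)
a_1 = 2: 7/2  (≤ bound)
a_2 = 6: 45/13  (≤ bound)
a_3 = 1: 52/15  (≤ bound)
a_4 = 2: 149/43  (≤ bound)
a_5 = 3: 499/144  (> 49, stop)

149/43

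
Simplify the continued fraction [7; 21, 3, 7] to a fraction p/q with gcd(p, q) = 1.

Work from the innermost term outward:
Start with 7.
3 + 1/(7/1) = 3 + 1/7 = 22/7
21 + 1/(22/7) = 21 + 7/22 = 469/22
7 + 1/(469/22) = 7 + 22/469 = 3305/469

3305/469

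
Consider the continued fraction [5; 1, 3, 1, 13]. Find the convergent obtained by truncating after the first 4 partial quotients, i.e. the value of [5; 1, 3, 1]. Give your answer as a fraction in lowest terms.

Start with 1.
3 + 1/(1/1) = 3 + 1/1 = 4/1
1 + 1/(4/1) = 1 + 1/4 = 5/4
5 + 1/(5/4) = 5 + 4/5 = 29/5

29/5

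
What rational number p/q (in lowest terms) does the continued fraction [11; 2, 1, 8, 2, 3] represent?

Compute successive convergents:
a_0 = 11: 11/1
a_1 = 2: 23/2
a_2 = 1: 34/3
a_3 = 8: 295/26
a_4 = 2: 624/55
a_5 = 3: 2167/191

2167/191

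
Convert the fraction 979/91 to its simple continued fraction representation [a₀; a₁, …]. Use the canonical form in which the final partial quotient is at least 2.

[10; 1, 3, 7, 3]

979 ÷ 91 → quotient 10, remainder 69
91 ÷ 69 → quotient 1, remainder 22
69 ÷ 22 → quotient 3, remainder 3
22 ÷ 3 → quotient 7, remainder 1
3 ÷ 1 → quotient 3, remainder 0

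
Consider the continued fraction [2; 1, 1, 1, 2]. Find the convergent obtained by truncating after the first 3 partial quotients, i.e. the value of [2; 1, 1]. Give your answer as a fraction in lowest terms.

5/2

Collapse the nested fraction from the inside out:
Start with 1.
1 + 1/(1/1) = 1 + 1/1 = 2/1
2 + 1/(2/1) = 2 + 1/2 = 5/2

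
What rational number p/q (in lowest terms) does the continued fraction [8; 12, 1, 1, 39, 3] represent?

24151/2989

Build up convergents one term at a time:
a_0 = 8: 8/1
a_1 = 12: 97/12
a_2 = 1: 105/13
a_3 = 1: 202/25
a_4 = 39: 7983/988
a_5 = 3: 24151/2989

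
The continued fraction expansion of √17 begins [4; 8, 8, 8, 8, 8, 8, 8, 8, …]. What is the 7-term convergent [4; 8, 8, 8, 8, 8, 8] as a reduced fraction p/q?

1166876/283009

a_0 = 4: 4/1
a_1 = 8: 33/8
a_2 = 8: 268/65
a_3 = 8: 2177/528
a_4 = 8: 17684/4289
a_5 = 8: 143649/34840
a_6 = 8: 1166876/283009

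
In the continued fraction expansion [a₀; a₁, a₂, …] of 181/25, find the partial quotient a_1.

4

181 = 7·25 + 6, so a_0 = 7
25 = 4·6 + 1, so a_1 = 4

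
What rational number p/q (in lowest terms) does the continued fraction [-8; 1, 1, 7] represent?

-112/15

Use the convergent recurrence hₖ = aₖ·hₖ₋₁ + hₖ₋₂ (and likewise for the denominators kₖ):
a_0 = -8: -8/1
a_1 = 1: -7/1
a_2 = 1: -15/2
a_3 = 7: -112/15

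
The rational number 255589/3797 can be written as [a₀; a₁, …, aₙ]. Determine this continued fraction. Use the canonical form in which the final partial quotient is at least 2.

[67; 3, 5, 4, 7, 1, 6]

255589 = 67·3797 + 1190, so a_0 = 67
3797 = 3·1190 + 227, so a_1 = 3
1190 = 5·227 + 55, so a_2 = 5
227 = 4·55 + 7, so a_3 = 4
55 = 7·7 + 6, so a_4 = 7
7 = 1·6 + 1, so a_5 = 1
6 = 6·1 + 0, so a_6 = 6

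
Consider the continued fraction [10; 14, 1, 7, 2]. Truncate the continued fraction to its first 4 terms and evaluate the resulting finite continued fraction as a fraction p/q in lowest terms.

Build up convergents one term at a time:
a_0 = 10: 10/1
a_1 = 14: 141/14
a_2 = 1: 151/15
a_3 = 7: 1198/119

1198/119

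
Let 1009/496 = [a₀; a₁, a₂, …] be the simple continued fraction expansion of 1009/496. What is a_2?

1009 = 2·496 + 17, so a_0 = 2
496 = 29·17 + 3, so a_1 = 29
17 = 5·3 + 2, so a_2 = 5

5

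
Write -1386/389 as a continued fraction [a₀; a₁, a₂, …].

[-4; 2, 3, 2, 7, 1, 2]

⌊-1386/389⌋ = -4, remainder 170
⌊389/170⌋ = 2, remainder 49
⌊170/49⌋ = 3, remainder 23
⌊49/23⌋ = 2, remainder 3
⌊23/3⌋ = 7, remainder 2
⌊3/2⌋ = 1, remainder 1
⌊2/1⌋ = 2, remainder 0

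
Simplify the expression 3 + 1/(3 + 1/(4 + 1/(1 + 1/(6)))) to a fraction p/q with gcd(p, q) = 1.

361/109

Build up convergents one term at a time:
a_0 = 3: 3/1
a_1 = 3: 10/3
a_2 = 4: 43/13
a_3 = 1: 53/16
a_4 = 6: 361/109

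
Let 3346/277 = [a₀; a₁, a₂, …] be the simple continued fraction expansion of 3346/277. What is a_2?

Run the Euclidean algorithm, recording each quotient:
⌊3346/277⌋ = 12, remainder 22
⌊277/22⌋ = 12, remainder 13
⌊22/13⌋ = 1, remainder 9

1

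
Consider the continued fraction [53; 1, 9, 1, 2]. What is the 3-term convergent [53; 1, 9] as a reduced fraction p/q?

539/10

Start with 9.
1 + 1/(9/1) = 1 + 1/9 = 10/9
53 + 1/(10/9) = 53 + 9/10 = 539/10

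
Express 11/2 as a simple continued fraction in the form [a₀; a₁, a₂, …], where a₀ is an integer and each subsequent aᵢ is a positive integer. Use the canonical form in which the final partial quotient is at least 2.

[5; 2]

11 = 5·2 + 1, so a_0 = 5
2 = 2·1 + 0, so a_1 = 2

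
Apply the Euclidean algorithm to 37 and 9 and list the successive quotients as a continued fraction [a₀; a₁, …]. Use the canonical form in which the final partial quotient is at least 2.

[4; 9]

⌊37/9⌋ = 4, remainder 1
⌊9/1⌋ = 9, remainder 0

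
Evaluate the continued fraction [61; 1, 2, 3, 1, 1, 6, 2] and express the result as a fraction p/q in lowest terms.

20051/325

a_0 = 61: 61/1
a_1 = 1: 62/1
a_2 = 2: 185/3
a_3 = 3: 617/10
a_4 = 1: 802/13
a_5 = 1: 1419/23
a_6 = 6: 9316/151
a_7 = 2: 20051/325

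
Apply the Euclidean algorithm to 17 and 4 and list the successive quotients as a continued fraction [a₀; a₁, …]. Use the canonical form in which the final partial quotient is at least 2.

17 ÷ 4 → quotient 4, remainder 1
4 ÷ 1 → quotient 4, remainder 0

[4; 4]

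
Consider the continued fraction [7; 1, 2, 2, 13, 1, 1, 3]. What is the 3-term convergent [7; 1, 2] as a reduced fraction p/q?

a_0 = 7: 7/1
a_1 = 1: 8/1
a_2 = 2: 23/3

23/3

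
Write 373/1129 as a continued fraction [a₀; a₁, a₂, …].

373 = 0·1129 + 373, so a_0 = 0
1129 = 3·373 + 10, so a_1 = 3
373 = 37·10 + 3, so a_2 = 37
10 = 3·3 + 1, so a_3 = 3
3 = 3·1 + 0, so a_4 = 3

[0; 3, 37, 3, 3]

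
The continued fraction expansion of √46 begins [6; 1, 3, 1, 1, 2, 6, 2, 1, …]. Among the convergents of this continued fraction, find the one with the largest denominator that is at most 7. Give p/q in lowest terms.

List convergents until the denominator exceeds the bound:
a_0 = 6: 6/1  (≤ bound)
a_1 = 1: 7/1  (≤ bound)
a_2 = 3: 27/4  (≤ bound)
a_3 = 1: 34/5  (≤ bound)
a_4 = 1: 61/9  (> 7, stop)

34/5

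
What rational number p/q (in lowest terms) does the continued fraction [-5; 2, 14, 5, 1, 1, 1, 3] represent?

-8221/1820

Compute successive convergents:
a_0 = -5: -5/1
a_1 = 2: -9/2
a_2 = 14: -131/29
a_3 = 5: -664/147
a_4 = 1: -795/176
a_5 = 1: -1459/323
a_6 = 1: -2254/499
a_7 = 3: -8221/1820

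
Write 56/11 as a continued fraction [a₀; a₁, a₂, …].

[5; 11]

56 ÷ 11 → quotient 5, remainder 1
11 ÷ 1 → quotient 11, remainder 0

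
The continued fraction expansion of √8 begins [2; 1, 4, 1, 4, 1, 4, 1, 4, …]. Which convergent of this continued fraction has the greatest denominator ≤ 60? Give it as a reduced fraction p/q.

99/35

a_0 = 2: 2/1  (≤ bound)
a_1 = 1: 3/1  (≤ bound)
a_2 = 4: 14/5  (≤ bound)
a_3 = 1: 17/6  (≤ bound)
a_4 = 4: 82/29  (≤ bound)
a_5 = 1: 99/35  (≤ bound)
a_6 = 4: 478/169  (> 60, stop)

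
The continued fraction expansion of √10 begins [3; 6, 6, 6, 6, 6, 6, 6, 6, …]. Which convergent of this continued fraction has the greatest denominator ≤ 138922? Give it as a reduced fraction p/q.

168717/53353

List convergents until the denominator exceeds the bound:
a_0 = 3: 3/1  (≤ bound)
a_1 = 6: 19/6  (≤ bound)
a_2 = 6: 117/37  (≤ bound)
a_3 = 6: 721/228  (≤ bound)
a_4 = 6: 4443/1405  (≤ bound)
a_5 = 6: 27379/8658  (≤ bound)
a_6 = 6: 168717/53353  (≤ bound)
a_7 = 6: 1039681/328776  (> 138922, stop)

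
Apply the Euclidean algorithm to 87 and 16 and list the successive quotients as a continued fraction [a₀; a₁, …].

[5; 2, 3, 2]

87 ÷ 16 → quotient 5, remainder 7
16 ÷ 7 → quotient 2, remainder 2
7 ÷ 2 → quotient 3, remainder 1
2 ÷ 1 → quotient 2, remainder 0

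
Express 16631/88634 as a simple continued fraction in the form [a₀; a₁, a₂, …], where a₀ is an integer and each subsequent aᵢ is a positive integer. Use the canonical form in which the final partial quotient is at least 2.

Apply division with remainder until the remainder is 0:
16631 = 0·88634 + 16631, so a_0 = 0
88634 = 5·16631 + 5479, so a_1 = 5
16631 = 3·5479 + 194, so a_2 = 3
5479 = 28·194 + 47, so a_3 = 28
194 = 4·47 + 6, so a_4 = 4
47 = 7·6 + 5, so a_5 = 7
6 = 1·5 + 1, so a_6 = 1
5 = 5·1 + 0, so a_7 = 5

[0; 5, 3, 28, 4, 7, 1, 5]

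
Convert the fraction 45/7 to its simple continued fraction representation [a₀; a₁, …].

[6; 2, 3]

45 ÷ 7 → quotient 6, remainder 3
7 ÷ 3 → quotient 2, remainder 1
3 ÷ 1 → quotient 3, remainder 0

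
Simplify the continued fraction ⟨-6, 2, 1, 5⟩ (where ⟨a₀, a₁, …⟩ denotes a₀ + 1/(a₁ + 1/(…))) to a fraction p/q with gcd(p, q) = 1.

Start with 5.
1 + 1/(5/1) = 1 + 1/5 = 6/5
2 + 1/(6/5) = 2 + 5/6 = 17/6
-6 + 1/(17/6) = -6 + 6/17 = -96/17

-96/17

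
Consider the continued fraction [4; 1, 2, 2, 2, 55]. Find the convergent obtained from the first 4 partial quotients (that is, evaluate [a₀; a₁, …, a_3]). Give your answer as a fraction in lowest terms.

Starting at the tail and folding back:
Start with 2.
2 + 1/(2/1) = 2 + 1/2 = 5/2
1 + 1/(5/2) = 1 + 2/5 = 7/5
4 + 1/(7/5) = 4 + 5/7 = 33/7

33/7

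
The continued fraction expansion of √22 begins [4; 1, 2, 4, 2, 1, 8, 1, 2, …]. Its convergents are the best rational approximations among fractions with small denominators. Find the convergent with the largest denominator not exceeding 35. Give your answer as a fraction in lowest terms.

136/29

a_0 = 4: 4/1  (≤ bound)
a_1 = 1: 5/1  (≤ bound)
a_2 = 2: 14/3  (≤ bound)
a_3 = 4: 61/13  (≤ bound)
a_4 = 2: 136/29  (≤ bound)
a_5 = 1: 197/42  (> 35, stop)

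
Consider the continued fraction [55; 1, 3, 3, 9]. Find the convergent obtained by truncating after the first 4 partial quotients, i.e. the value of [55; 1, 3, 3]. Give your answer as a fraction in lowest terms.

725/13

Start with 3.
3 + 1/(3/1) = 3 + 1/3 = 10/3
1 + 1/(10/3) = 1 + 3/10 = 13/10
55 + 1/(13/10) = 55 + 10/13 = 725/13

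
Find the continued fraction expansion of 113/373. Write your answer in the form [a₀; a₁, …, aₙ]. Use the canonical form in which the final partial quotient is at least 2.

113 ÷ 373 → quotient 0, remainder 113
373 ÷ 113 → quotient 3, remainder 34
113 ÷ 34 → quotient 3, remainder 11
34 ÷ 11 → quotient 3, remainder 1
11 ÷ 1 → quotient 11, remainder 0

[0; 3, 3, 3, 11]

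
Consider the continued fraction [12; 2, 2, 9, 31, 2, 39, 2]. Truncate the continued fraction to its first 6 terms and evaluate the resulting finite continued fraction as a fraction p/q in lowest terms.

36853/2971

Start with 2.
31 + 1/(2/1) = 31 + 1/2 = 63/2
9 + 1/(63/2) = 9 + 2/63 = 569/63
2 + 1/(569/63) = 2 + 63/569 = 1201/569
2 + 1/(1201/569) = 2 + 569/1201 = 2971/1201
12 + 1/(2971/1201) = 12 + 1201/2971 = 36853/2971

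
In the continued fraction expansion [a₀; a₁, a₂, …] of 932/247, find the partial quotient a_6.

3

Apply division with remainder until the remainder is 0:
932 = 3·247 + 191, so a_0 = 3
247 = 1·191 + 56, so a_1 = 1
191 = 3·56 + 23, so a_2 = 3
56 = 2·23 + 10, so a_3 = 2
23 = 2·10 + 3, so a_4 = 2
10 = 3·3 + 1, so a_5 = 3
3 = 3·1 + 0, so a_6 = 3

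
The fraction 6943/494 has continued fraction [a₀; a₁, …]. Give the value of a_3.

2

Apply division with remainder until the remainder is 0:
⌊6943/494⌋ = 14, remainder 27
⌊494/27⌋ = 18, remainder 8
⌊27/8⌋ = 3, remainder 3
⌊8/3⌋ = 2, remainder 2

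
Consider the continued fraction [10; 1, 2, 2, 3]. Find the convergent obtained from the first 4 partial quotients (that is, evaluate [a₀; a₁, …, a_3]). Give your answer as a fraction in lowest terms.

75/7

Use the convergent recurrence hₖ = aₖ·hₖ₋₁ + hₖ₋₂ (and likewise for the denominators kₖ):
a_0 = 10: 10/1
a_1 = 1: 11/1
a_2 = 2: 32/3
a_3 = 2: 75/7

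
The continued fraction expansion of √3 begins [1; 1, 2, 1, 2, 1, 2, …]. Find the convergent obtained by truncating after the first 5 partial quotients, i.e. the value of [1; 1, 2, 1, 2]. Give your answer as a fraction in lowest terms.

19/11

a_0 = 1: 1/1
a_1 = 1: 2/1
a_2 = 2: 5/3
a_3 = 1: 7/4
a_4 = 2: 19/11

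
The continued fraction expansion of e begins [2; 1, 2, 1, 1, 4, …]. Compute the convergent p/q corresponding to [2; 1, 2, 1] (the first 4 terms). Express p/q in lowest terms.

Compute successive convergents:
a_0 = 2: 2/1
a_1 = 1: 3/1
a_2 = 2: 8/3
a_3 = 1: 11/4

11/4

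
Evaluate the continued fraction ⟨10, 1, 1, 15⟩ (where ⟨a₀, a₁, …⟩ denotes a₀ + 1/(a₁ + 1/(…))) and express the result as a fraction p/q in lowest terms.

Use the convergent recurrence hₖ = aₖ·hₖ₋₁ + hₖ₋₂ (and likewise for the denominators kₖ):
a_0 = 10: 10/1
a_1 = 1: 11/1
a_2 = 1: 21/2
a_3 = 15: 326/31

326/31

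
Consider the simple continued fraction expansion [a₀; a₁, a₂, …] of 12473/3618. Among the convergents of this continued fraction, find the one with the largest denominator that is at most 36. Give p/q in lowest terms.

a_0 = 3: 3/1  (≤ bound)
a_1 = 2: 7/2  (≤ bound)
a_2 = 4: 31/9  (≤ bound)
a_3 = 3: 100/29  (≤ bound)
a_4 = 1: 131/38  (> 36, stop)

100/29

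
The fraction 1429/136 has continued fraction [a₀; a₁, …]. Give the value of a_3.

Run the Euclidean algorithm, recording each quotient:
1429 = 10·136 + 69, so a_0 = 10
136 = 1·69 + 67, so a_1 = 1
69 = 1·67 + 2, so a_2 = 1
67 = 33·2 + 1, so a_3 = 33

33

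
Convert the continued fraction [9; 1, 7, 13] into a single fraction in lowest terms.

1037/105

a_0 = 9: 9/1
a_1 = 1: 10/1
a_2 = 7: 79/8
a_3 = 13: 1037/105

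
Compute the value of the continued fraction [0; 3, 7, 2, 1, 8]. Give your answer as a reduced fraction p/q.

191/599

Start with 8.
1 + 1/(8/1) = 1 + 1/8 = 9/8
2 + 1/(9/8) = 2 + 8/9 = 26/9
7 + 1/(26/9) = 7 + 9/26 = 191/26
3 + 1/(191/26) = 3 + 26/191 = 599/191
0 + 1/(599/191) = 0 + 191/599 = 191/599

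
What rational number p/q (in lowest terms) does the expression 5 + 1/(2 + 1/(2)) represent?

27/5

Work from the innermost term outward:
Start with 2.
2 + 1/(2/1) = 2 + 1/2 = 5/2
5 + 1/(5/2) = 5 + 2/5 = 27/5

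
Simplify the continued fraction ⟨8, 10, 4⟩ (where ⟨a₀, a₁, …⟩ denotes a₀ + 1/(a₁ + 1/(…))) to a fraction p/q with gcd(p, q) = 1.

a_0 = 8: 8/1
a_1 = 10: 81/10
a_2 = 4: 332/41

332/41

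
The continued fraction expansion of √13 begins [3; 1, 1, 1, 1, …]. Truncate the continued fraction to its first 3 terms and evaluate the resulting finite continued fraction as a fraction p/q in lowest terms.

Start with 1.
1 + 1/(1/1) = 1 + 1/1 = 2/1
3 + 1/(2/1) = 3 + 1/2 = 7/2

7/2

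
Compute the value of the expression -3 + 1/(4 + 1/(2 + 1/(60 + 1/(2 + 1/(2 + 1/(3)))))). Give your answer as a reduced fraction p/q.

-25862/9311

Use the convergent recurrence hₖ = aₖ·hₖ₋₁ + hₖ₋₂ (and likewise for the denominators kₖ):
a_0 = -3: -3/1
a_1 = 4: -11/4
a_2 = 2: -25/9
a_3 = 60: -1511/544
a_4 = 2: -3047/1097
a_5 = 2: -7605/2738
a_6 = 3: -25862/9311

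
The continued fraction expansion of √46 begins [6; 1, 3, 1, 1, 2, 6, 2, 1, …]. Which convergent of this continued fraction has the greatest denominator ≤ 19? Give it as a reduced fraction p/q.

61/9

a_0 = 6: 6/1  (≤ bound)
a_1 = 1: 7/1  (≤ bound)
a_2 = 3: 27/4  (≤ bound)
a_3 = 1: 34/5  (≤ bound)
a_4 = 1: 61/9  (≤ bound)
a_5 = 2: 156/23  (> 19, stop)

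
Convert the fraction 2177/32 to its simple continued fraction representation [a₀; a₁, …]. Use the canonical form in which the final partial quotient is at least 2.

⌊2177/32⌋ = 68, remainder 1
⌊32/1⌋ = 32, remainder 0

[68; 32]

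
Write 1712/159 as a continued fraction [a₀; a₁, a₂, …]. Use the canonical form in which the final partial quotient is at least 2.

1712 = 10·159 + 122, so a_0 = 10
159 = 1·122 + 37, so a_1 = 1
122 = 3·37 + 11, so a_2 = 3
37 = 3·11 + 4, so a_3 = 3
11 = 2·4 + 3, so a_4 = 2
4 = 1·3 + 1, so a_5 = 1
3 = 3·1 + 0, so a_6 = 3

[10; 1, 3, 3, 2, 1, 3]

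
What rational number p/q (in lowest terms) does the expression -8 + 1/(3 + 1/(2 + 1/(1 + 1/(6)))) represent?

a_0 = -8: -8/1
a_1 = 3: -23/3
a_2 = 2: -54/7
a_3 = 1: -77/10
a_4 = 6: -516/67

-516/67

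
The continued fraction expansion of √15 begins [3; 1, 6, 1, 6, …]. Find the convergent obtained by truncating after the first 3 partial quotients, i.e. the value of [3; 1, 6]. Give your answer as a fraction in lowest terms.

Use the convergent recurrence hₖ = aₖ·hₖ₋₁ + hₖ₋₂ (and likewise for the denominators kₖ):
a_0 = 3: 3/1
a_1 = 1: 4/1
a_2 = 6: 27/7

27/7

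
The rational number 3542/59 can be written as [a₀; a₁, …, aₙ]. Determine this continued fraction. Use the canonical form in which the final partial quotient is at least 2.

[60; 29, 2]

Run the Euclidean algorithm, recording each quotient:
3542 = 60·59 + 2, so a_0 = 60
59 = 29·2 + 1, so a_1 = 29
2 = 2·1 + 0, so a_2 = 2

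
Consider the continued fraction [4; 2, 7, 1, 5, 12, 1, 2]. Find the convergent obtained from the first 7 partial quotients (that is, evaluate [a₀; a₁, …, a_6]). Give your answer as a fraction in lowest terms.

Collapse the nested fraction from the inside out:
Start with 1.
12 + 1/(1/1) = 12 + 1/1 = 13/1
5 + 1/(13/1) = 5 + 1/13 = 66/13
1 + 1/(66/13) = 1 + 13/66 = 79/66
7 + 1/(79/66) = 7 + 66/79 = 619/79
2 + 1/(619/79) = 2 + 79/619 = 1317/619
4 + 1/(1317/619) = 4 + 619/1317 = 5887/1317

5887/1317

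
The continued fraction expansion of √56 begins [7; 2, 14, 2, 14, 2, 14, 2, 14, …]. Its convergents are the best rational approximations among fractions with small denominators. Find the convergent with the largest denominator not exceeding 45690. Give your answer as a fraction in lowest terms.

a_0 = 7: 7/1  (≤ bound)
a_1 = 2: 15/2  (≤ bound)
a_2 = 14: 217/29  (≤ bound)
a_3 = 2: 449/60  (≤ bound)
a_4 = 14: 6503/869  (≤ bound)
a_5 = 2: 13455/1798  (≤ bound)
a_6 = 14: 194873/26041  (≤ bound)
a_7 = 2: 403201/53880  (> 45690, stop)

194873/26041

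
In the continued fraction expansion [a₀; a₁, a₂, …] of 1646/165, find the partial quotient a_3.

⌊1646/165⌋ = 9, remainder 161
⌊165/161⌋ = 1, remainder 4
⌊161/4⌋ = 40, remainder 1
⌊4/1⌋ = 4, remainder 0

4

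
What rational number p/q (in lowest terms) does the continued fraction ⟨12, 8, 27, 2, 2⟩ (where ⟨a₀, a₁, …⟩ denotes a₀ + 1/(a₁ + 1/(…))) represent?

13349/1101

Work from the innermost term outward:
Start with 2.
2 + 1/(2/1) = 2 + 1/2 = 5/2
27 + 1/(5/2) = 27 + 2/5 = 137/5
8 + 1/(137/5) = 8 + 5/137 = 1101/137
12 + 1/(1101/137) = 12 + 137/1101 = 13349/1101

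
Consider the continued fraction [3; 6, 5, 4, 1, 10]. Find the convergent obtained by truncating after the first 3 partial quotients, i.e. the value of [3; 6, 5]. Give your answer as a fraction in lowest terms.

98/31

Start with 5.
6 + 1/(5/1) = 6 + 1/5 = 31/5
3 + 1/(31/5) = 3 + 5/31 = 98/31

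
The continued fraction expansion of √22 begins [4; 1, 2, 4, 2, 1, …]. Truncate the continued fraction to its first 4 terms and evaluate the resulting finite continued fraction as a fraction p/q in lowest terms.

Build up convergents one term at a time:
a_0 = 4: 4/1
a_1 = 1: 5/1
a_2 = 2: 14/3
a_3 = 4: 61/13

61/13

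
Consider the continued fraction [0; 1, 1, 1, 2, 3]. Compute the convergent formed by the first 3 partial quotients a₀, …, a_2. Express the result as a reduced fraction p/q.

Collapse the nested fraction from the inside out:
Start with 1.
1 + 1/(1/1) = 1 + 1/1 = 2/1
0 + 1/(2/1) = 0 + 1/2 = 1/2

1/2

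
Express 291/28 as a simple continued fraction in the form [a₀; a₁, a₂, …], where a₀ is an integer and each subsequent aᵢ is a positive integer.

291 ÷ 28 → quotient 10, remainder 11
28 ÷ 11 → quotient 2, remainder 6
11 ÷ 6 → quotient 1, remainder 5
6 ÷ 5 → quotient 1, remainder 1
5 ÷ 1 → quotient 5, remainder 0

[10; 2, 1, 1, 5]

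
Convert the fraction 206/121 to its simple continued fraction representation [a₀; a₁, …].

[1; 1, 2, 2, 1, 3, 3]

206 ÷ 121 → quotient 1, remainder 85
121 ÷ 85 → quotient 1, remainder 36
85 ÷ 36 → quotient 2, remainder 13
36 ÷ 13 → quotient 2, remainder 10
13 ÷ 10 → quotient 1, remainder 3
10 ÷ 3 → quotient 3, remainder 1
3 ÷ 1 → quotient 3, remainder 0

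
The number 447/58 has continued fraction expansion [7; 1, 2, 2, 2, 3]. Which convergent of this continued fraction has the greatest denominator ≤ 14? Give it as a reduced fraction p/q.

54/7

List convergents until the denominator exceeds the bound:
a_0 = 7: 7/1  (≤ bound)
a_1 = 1: 8/1  (≤ bound)
a_2 = 2: 23/3  (≤ bound)
a_3 = 2: 54/7  (≤ bound)
a_4 = 2: 131/17  (> 14, stop)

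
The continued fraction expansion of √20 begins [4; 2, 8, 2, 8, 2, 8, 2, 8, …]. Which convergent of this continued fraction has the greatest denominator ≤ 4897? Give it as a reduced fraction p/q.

List convergents until the denominator exceeds the bound:
a_0 = 4: 4/1  (≤ bound)
a_1 = 2: 9/2  (≤ bound)
a_2 = 8: 76/17  (≤ bound)
a_3 = 2: 161/36  (≤ bound)
a_4 = 8: 1364/305  (≤ bound)
a_5 = 2: 2889/646  (≤ bound)
a_6 = 8: 24476/5473  (> 4897, stop)

2889/646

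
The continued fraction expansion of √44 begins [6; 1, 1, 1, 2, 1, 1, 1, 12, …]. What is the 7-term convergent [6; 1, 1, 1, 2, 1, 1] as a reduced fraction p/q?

126/19

Start with 1.
1 + 1/(1/1) = 1 + 1/1 = 2/1
2 + 1/(2/1) = 2 + 1/2 = 5/2
1 + 1/(5/2) = 1 + 2/5 = 7/5
1 + 1/(7/5) = 1 + 5/7 = 12/7
1 + 1/(12/7) = 1 + 7/12 = 19/12
6 + 1/(19/12) = 6 + 12/19 = 126/19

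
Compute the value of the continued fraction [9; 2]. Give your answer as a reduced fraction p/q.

19/2

Work from the innermost term outward:
Start with 2.
9 + 1/(2/1) = 9 + 1/2 = 19/2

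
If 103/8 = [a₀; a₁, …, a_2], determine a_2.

7

⌊103/8⌋ = 12, remainder 7
⌊8/7⌋ = 1, remainder 1
⌊7/1⌋ = 7, remainder 0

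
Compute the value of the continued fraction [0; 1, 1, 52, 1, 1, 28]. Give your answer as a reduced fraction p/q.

3050/6043

Collapse the nested fraction from the inside out:
Start with 28.
1 + 1/(28/1) = 1 + 1/28 = 29/28
1 + 1/(29/28) = 1 + 28/29 = 57/29
52 + 1/(57/29) = 52 + 29/57 = 2993/57
1 + 1/(2993/57) = 1 + 57/2993 = 3050/2993
1 + 1/(3050/2993) = 1 + 2993/3050 = 6043/3050
0 + 1/(6043/3050) = 0 + 3050/6043 = 3050/6043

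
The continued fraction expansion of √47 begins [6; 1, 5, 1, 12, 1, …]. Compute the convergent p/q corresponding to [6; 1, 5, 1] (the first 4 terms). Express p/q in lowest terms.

48/7

Collapse the nested fraction from the inside out:
Start with 1.
5 + 1/(1/1) = 5 + 1/1 = 6/1
1 + 1/(6/1) = 1 + 1/6 = 7/6
6 + 1/(7/6) = 6 + 6/7 = 48/7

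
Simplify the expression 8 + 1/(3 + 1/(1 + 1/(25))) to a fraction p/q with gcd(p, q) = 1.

Collapse the nested fraction from the inside out:
Start with 25.
1 + 1/(25/1) = 1 + 1/25 = 26/25
3 + 1/(26/25) = 3 + 25/26 = 103/26
8 + 1/(103/26) = 8 + 26/103 = 850/103

850/103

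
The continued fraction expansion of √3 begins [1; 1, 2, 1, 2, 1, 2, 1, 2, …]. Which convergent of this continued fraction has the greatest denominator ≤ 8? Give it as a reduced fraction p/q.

a_0 = 1: 1/1  (≤ bound)
a_1 = 1: 2/1  (≤ bound)
a_2 = 2: 5/3  (≤ bound)
a_3 = 1: 7/4  (≤ bound)
a_4 = 2: 19/11  (> 8, stop)

7/4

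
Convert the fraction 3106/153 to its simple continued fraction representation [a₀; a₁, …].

3106 = 20·153 + 46, so a_0 = 20
153 = 3·46 + 15, so a_1 = 3
46 = 3·15 + 1, so a_2 = 3
15 = 15·1 + 0, so a_3 = 15

[20; 3, 3, 15]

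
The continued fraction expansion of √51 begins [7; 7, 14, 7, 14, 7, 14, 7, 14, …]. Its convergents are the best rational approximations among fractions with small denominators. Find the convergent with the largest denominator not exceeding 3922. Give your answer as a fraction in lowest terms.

4999/700

a_0 = 7: 7/1  (≤ bound)
a_1 = 7: 50/7  (≤ bound)
a_2 = 14: 707/99  (≤ bound)
a_3 = 7: 4999/700  (≤ bound)
a_4 = 14: 70693/9899  (> 3922, stop)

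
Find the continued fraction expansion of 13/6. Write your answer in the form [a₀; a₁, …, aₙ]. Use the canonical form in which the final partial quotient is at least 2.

[2; 6]

13 = 2·6 + 1, so a_0 = 2
6 = 6·1 + 0, so a_1 = 6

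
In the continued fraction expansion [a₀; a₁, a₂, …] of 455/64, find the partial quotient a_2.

Run the Euclidean algorithm, recording each quotient:
455 ÷ 64 → quotient 7, remainder 7
64 ÷ 7 → quotient 9, remainder 1
7 ÷ 1 → quotient 7, remainder 0

7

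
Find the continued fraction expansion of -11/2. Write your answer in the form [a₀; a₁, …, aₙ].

Apply division with remainder until the remainder is 0:
⌊-11/2⌋ = -6, remainder 1
⌊2/1⌋ = 2, remainder 0

[-6; 2]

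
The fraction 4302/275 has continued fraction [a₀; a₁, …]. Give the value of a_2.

4302 ÷ 275 → quotient 15, remainder 177
275 ÷ 177 → quotient 1, remainder 98
177 ÷ 98 → quotient 1, remainder 79

1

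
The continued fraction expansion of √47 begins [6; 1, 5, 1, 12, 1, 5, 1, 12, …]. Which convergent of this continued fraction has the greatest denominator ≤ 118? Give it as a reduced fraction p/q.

List convergents until the denominator exceeds the bound:
a_0 = 6: 6/1  (≤ bound)
a_1 = 1: 7/1  (≤ bound)
a_2 = 5: 41/6  (≤ bound)
a_3 = 1: 48/7  (≤ bound)
a_4 = 12: 617/90  (≤ bound)
a_5 = 1: 665/97  (≤ bound)
a_6 = 5: 3942/575  (> 118, stop)

665/97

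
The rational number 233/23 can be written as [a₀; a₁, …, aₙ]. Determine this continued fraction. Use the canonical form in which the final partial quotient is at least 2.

[10; 7, 1, 2]

Run the Euclidean algorithm, recording each quotient:
⌊233/23⌋ = 10, remainder 3
⌊23/3⌋ = 7, remainder 2
⌊3/2⌋ = 1, remainder 1
⌊2/1⌋ = 2, remainder 0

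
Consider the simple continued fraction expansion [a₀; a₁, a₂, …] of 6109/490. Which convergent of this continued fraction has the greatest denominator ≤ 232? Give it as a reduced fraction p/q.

List convergents until the denominator exceeds the bound:
a_0 = 12: 12/1  (≤ bound)
a_1 = 2: 25/2  (≤ bound)
a_2 = 7: 187/15  (≤ bound)
a_3 = 6: 1147/92  (≤ bound)
a_4 = 2: 2481/199  (≤ bound)
a_5 = 2: 6109/490  (> 232, stop)

2481/199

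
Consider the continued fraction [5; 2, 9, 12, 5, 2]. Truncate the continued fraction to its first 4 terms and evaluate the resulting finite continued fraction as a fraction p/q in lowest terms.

Collapse the nested fraction from the inside out:
Start with 12.
9 + 1/(12/1) = 9 + 1/12 = 109/12
2 + 1/(109/12) = 2 + 12/109 = 230/109
5 + 1/(230/109) = 5 + 109/230 = 1259/230

1259/230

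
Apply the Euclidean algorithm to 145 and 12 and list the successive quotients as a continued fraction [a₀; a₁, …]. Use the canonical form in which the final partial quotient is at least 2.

145 = 12·12 + 1, so a_0 = 12
12 = 12·1 + 0, so a_1 = 12

[12; 12]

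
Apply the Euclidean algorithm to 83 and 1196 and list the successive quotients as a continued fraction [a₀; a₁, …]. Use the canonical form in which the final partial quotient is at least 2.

83 = 0·1196 + 83, so a_0 = 0
1196 = 14·83 + 34, so a_1 = 14
83 = 2·34 + 15, so a_2 = 2
34 = 2·15 + 4, so a_3 = 2
15 = 3·4 + 3, so a_4 = 3
4 = 1·3 + 1, so a_5 = 1
3 = 3·1 + 0, so a_6 = 3

[0; 14, 2, 2, 3, 1, 3]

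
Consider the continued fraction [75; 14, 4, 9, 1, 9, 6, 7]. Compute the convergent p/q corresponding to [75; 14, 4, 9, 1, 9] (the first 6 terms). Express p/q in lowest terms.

434131/5783

Start with 9.
1 + 1/(9/1) = 1 + 1/9 = 10/9
9 + 1/(10/9) = 9 + 9/10 = 99/10
4 + 1/(99/10) = 4 + 10/99 = 406/99
14 + 1/(406/99) = 14 + 99/406 = 5783/406
75 + 1/(5783/406) = 75 + 406/5783 = 434131/5783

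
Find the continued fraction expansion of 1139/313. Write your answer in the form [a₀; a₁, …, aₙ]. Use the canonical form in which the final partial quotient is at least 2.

[3; 1, 1, 1, 3, 2, 1, 8]

1139 = 3·313 + 200, so a_0 = 3
313 = 1·200 + 113, so a_1 = 1
200 = 1·113 + 87, so a_2 = 1
113 = 1·87 + 26, so a_3 = 1
87 = 3·26 + 9, so a_4 = 3
26 = 2·9 + 8, so a_5 = 2
9 = 1·8 + 1, so a_6 = 1
8 = 8·1 + 0, so a_7 = 8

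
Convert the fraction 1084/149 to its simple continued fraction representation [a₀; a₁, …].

1084 ÷ 149 → quotient 7, remainder 41
149 ÷ 41 → quotient 3, remainder 26
41 ÷ 26 → quotient 1, remainder 15
26 ÷ 15 → quotient 1, remainder 11
15 ÷ 11 → quotient 1, remainder 4
11 ÷ 4 → quotient 2, remainder 3
4 ÷ 3 → quotient 1, remainder 1
3 ÷ 1 → quotient 3, remainder 0

[7; 3, 1, 1, 1, 2, 1, 3]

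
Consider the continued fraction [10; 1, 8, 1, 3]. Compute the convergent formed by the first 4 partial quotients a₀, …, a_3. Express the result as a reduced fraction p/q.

109/10

Start with 1.
8 + 1/(1/1) = 8 + 1/1 = 9/1
1 + 1/(9/1) = 1 + 1/9 = 10/9
10 + 1/(10/9) = 10 + 9/10 = 109/10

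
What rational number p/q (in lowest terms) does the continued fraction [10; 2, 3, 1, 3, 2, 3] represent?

2767/265

a_0 = 10: 10/1
a_1 = 2: 21/2
a_2 = 3: 73/7
a_3 = 1: 94/9
a_4 = 3: 355/34
a_5 = 2: 804/77
a_6 = 3: 2767/265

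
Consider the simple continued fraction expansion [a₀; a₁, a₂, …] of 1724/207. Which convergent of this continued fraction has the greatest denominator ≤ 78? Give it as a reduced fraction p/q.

a_0 = 8: 8/1  (≤ bound)
a_1 = 3: 25/3  (≤ bound)
a_2 = 22: 558/67  (≤ bound)
a_3 = 1: 583/70  (≤ bound)
a_4 = 2: 1724/207  (> 78, stop)

583/70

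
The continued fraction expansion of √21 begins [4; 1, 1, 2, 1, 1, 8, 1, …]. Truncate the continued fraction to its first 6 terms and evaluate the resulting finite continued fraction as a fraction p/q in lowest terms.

55/12

Compute successive convergents:
a_0 = 4: 4/1
a_1 = 1: 5/1
a_2 = 1: 9/2
a_3 = 2: 23/5
a_4 = 1: 32/7
a_5 = 1: 55/12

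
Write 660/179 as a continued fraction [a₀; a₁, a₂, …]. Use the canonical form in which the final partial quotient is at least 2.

[3; 1, 2, 5, 11]

⌊660/179⌋ = 3, remainder 123
⌊179/123⌋ = 1, remainder 56
⌊123/56⌋ = 2, remainder 11
⌊56/11⌋ = 5, remainder 1
⌊11/1⌋ = 11, remainder 0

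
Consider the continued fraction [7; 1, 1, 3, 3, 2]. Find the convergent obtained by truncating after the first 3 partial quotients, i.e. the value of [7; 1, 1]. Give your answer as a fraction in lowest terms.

15/2

a_0 = 7: 7/1
a_1 = 1: 8/1
a_2 = 1: 15/2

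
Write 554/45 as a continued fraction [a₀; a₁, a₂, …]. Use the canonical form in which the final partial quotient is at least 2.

[12; 3, 4, 1, 2]

Run the Euclidean algorithm, recording each quotient:
554 ÷ 45 → quotient 12, remainder 14
45 ÷ 14 → quotient 3, remainder 3
14 ÷ 3 → quotient 4, remainder 2
3 ÷ 2 → quotient 1, remainder 1
2 ÷ 1 → quotient 2, remainder 0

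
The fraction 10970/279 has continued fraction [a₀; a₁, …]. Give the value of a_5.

10970 = 39·279 + 89, so a_0 = 39
279 = 3·89 + 12, so a_1 = 3
89 = 7·12 + 5, so a_2 = 7
12 = 2·5 + 2, so a_3 = 2
5 = 2·2 + 1, so a_4 = 2
2 = 2·1 + 0, so a_5 = 2

2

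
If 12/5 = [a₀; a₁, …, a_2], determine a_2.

2

12 = 2·5 + 2, so a_0 = 2
5 = 2·2 + 1, so a_1 = 2
2 = 2·1 + 0, so a_2 = 2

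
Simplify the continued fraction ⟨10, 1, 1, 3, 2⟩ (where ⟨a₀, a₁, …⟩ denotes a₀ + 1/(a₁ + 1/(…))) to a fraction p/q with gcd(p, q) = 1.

169/16

Start with 2.
3 + 1/(2/1) = 3 + 1/2 = 7/2
1 + 1/(7/2) = 1 + 2/7 = 9/7
1 + 1/(9/7) = 1 + 7/9 = 16/9
10 + 1/(16/9) = 10 + 9/16 = 169/16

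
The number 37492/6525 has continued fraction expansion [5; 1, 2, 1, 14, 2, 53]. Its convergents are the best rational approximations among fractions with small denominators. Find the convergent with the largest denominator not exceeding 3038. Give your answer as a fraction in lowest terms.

a_0 = 5: 5/1  (≤ bound)
a_1 = 1: 6/1  (≤ bound)
a_2 = 2: 17/3  (≤ bound)
a_3 = 1: 23/4  (≤ bound)
a_4 = 14: 339/59  (≤ bound)
a_5 = 2: 701/122  (≤ bound)
a_6 = 53: 37492/6525  (> 3038, stop)

701/122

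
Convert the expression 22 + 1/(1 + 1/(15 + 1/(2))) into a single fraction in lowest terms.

Compute successive convergents:
a_0 = 22: 22/1
a_1 = 1: 23/1
a_2 = 15: 367/16
a_3 = 2: 757/33

757/33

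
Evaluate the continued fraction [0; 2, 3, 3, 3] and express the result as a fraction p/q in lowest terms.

33/76

a_0 = 0: 0/1
a_1 = 2: 1/2
a_2 = 3: 3/7
a_3 = 3: 10/23
a_4 = 3: 33/76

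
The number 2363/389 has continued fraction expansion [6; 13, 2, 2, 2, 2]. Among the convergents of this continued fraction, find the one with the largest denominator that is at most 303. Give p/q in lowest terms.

978/161

a_0 = 6: 6/1  (≤ bound)
a_1 = 13: 79/13  (≤ bound)
a_2 = 2: 164/27  (≤ bound)
a_3 = 2: 407/67  (≤ bound)
a_4 = 2: 978/161  (≤ bound)
a_5 = 2: 2363/389  (> 303, stop)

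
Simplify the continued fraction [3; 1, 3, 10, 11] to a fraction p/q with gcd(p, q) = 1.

1709/455

Starting at the tail and folding back:
Start with 11.
10 + 1/(11/1) = 10 + 1/11 = 111/11
3 + 1/(111/11) = 3 + 11/111 = 344/111
1 + 1/(344/111) = 1 + 111/344 = 455/344
3 + 1/(455/344) = 3 + 344/455 = 1709/455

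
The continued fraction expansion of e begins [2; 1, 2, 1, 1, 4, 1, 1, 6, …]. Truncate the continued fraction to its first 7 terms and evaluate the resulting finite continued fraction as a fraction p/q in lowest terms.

a_0 = 2: 2/1
a_1 = 1: 3/1
a_2 = 2: 8/3
a_3 = 1: 11/4
a_4 = 1: 19/7
a_5 = 4: 87/32
a_6 = 1: 106/39

106/39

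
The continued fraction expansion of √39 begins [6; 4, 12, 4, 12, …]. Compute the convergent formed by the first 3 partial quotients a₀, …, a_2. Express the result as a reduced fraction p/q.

306/49

Start with 12.
4 + 1/(12/1) = 4 + 1/12 = 49/12
6 + 1/(49/12) = 6 + 12/49 = 306/49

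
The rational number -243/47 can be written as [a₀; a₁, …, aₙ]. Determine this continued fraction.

-243 ÷ 47 → quotient -6, remainder 39
47 ÷ 39 → quotient 1, remainder 8
39 ÷ 8 → quotient 4, remainder 7
8 ÷ 7 → quotient 1, remainder 1
7 ÷ 1 → quotient 7, remainder 0

[-6; 1, 4, 1, 7]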